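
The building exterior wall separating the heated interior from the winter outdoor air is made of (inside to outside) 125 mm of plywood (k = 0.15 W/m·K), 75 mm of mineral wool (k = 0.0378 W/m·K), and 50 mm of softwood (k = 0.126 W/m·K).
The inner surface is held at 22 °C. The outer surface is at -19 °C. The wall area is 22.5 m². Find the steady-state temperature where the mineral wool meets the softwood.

T ≈ -13.9 °C

Thermal resistances in series:
R_plywood = L/(kA) = 0.125/(0.15×22.5) = 0.03704 K/W
R_mineral wool = L/(kA) = 0.075/(0.0378×22.5) = 0.08818 K/W
R_softwood = L/(kA) = 0.05/(0.126×22.5) = 0.01764 K/W
R_total = 0.1429 K/W;  Q = ΔT/R_total = 41/0.1429 = 287 W
T_interface = T_inner − Q·ΣR(inner→interface) = 22 − 287×0.1252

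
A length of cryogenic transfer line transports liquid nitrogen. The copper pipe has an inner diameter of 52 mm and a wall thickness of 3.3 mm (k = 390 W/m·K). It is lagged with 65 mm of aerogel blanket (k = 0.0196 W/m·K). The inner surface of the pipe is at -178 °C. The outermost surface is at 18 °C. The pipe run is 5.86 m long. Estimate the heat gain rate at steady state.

Radial resistances (cylindrical: R_cond = ln(r_o/r_i)/(2πkL), R_conv = 1/(h·2πrL)):
R_copper pipe wall = ln(29.3/26)/(2π×390×5.86) = 8.321×10^-6 K/W
R_aerogel blanket = ln(94.3/29.3)/(2π×0.0196×5.86) = 1.62 K/W
R_total = 1.62 K/W
Q = ΔT/R_total = 196/1.62

Q ≈ 121 W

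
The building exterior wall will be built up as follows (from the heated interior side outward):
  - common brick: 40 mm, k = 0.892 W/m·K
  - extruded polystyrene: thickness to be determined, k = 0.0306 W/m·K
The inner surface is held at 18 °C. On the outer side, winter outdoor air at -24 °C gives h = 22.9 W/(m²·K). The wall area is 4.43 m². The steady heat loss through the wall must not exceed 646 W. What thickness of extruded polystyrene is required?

L ≈ 6.1 mm

Series thermal resistances:
R_common brick = L/(kA) = 0.04/(0.892×4.43) = 0.01012 K/W
R_outer film = 1/(h_o·A) = 1/(22.9×4.43) = 0.009857 K/W
Sum of the known resistances R_other = 0.01998 K/W
Required total resistance R_tot = ΔT/Q_allow = 42/646 = 0.06502 K/W
R_extruded polystyrene = R_tot − R_other = 0.04504 K/W
L = R·k·A = 0.04504×0.0306×4.43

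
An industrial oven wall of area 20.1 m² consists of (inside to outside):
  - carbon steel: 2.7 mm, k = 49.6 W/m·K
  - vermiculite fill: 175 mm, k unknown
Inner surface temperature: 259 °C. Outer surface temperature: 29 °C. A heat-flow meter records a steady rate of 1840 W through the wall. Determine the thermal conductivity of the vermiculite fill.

Thermal resistances in series:
R_carbon steel = L/(kA) = 0.0027/(49.6×20.1) = 2.708×10^-6 K/W
Sum of known resistances R_other = 2.708×10^-6 K/W
Total R = ΔT/Q = 230/1840 = 0.125 K/W
R_vermiculite fill = R_total − R_other = 0.125 K/W
k = L/(R·A) = 0.175/(0.125×20.1)

k ≈ 0.0697 W/(m·K)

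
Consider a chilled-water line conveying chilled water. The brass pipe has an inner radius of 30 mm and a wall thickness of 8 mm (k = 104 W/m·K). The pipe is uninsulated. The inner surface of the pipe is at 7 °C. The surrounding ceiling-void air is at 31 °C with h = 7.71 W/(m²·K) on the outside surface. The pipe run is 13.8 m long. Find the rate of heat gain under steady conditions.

Per-layer cylindrical resistances, series-summed:
R_brass pipe wall = ln(38/30)/(2π×104×13.8) = 2.621×10^-5 K/W
R_outer film = 1/(h_o·2πr_oL) = 1/(7.71×2π×0.038×13.8) = 0.03936 K/W
R_total = 0.03939 K/W
Q = ΔT/R_total = 24/0.03939

Q ≈ 609 W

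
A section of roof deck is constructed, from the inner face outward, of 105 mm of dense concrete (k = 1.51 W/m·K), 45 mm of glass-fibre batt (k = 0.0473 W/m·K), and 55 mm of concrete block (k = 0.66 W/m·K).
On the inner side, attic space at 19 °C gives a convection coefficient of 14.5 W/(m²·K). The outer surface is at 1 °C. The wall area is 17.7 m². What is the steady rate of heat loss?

Series thermal resistances:
R_inner film = 1/(h_i·A) = 1/(14.5×17.7) = 0.003896 K/W
R_dense concrete = L/(kA) = 0.105/(1.51×17.7) = 0.003929 K/W
R_glass-fibre batt = L/(kA) = 0.045/(0.0473×17.7) = 0.05375 K/W
R_concrete block = L/(kA) = 0.055/(0.66×17.7) = 0.004708 K/W
R_total = 0.06628 K/W
Q = ΔT / R_total = 18 / 0.06628

Q ≈ 272 W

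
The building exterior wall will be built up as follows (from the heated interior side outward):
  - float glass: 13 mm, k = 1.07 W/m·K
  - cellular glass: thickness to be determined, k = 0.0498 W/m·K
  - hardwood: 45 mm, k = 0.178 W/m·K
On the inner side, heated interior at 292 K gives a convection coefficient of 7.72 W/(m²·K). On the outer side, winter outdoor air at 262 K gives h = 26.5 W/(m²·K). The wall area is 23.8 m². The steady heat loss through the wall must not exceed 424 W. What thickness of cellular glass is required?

L ≈ 62.3 mm

Thermal resistances in series:
R_inner film = 1/(h_i·A) = 1/(7.72×23.8) = 0.005443 K/W
R_float glass = L/(kA) = 0.013/(1.07×23.8) = 5.105×10^-4 K/W
R_hardwood = L/(kA) = 0.045/(0.178×23.8) = 0.01062 K/W
R_outer film = 1/(h_o·A) = 1/(26.5×23.8) = 0.001586 K/W
Sum of the known resistances R_other = 0.01816 K/W
Required total resistance R_tot = ΔT/Q_allow = 30/424 = 0.07075 K/W
R_cellular glass = R_tot − R_other = 0.05259 K/W
L = R·k·A = 0.05259×0.0498×23.8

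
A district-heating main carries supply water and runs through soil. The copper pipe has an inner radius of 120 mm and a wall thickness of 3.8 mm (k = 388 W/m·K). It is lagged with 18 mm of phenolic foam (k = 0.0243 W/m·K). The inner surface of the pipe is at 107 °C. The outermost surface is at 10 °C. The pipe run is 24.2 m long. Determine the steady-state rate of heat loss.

Per-layer cylindrical resistances, series-summed:
R_copper pipe wall = ln(123.8/120)/(2π×388×24.2) = 5.284×10^-7 K/W
R_phenolic foam = ln(141.8/123.8)/(2π×0.0243×24.2) = 0.03674 K/W
R_total = 0.03674 K/W
Q = ΔT/R_total = 97/0.03674

Q ≈ 2640 W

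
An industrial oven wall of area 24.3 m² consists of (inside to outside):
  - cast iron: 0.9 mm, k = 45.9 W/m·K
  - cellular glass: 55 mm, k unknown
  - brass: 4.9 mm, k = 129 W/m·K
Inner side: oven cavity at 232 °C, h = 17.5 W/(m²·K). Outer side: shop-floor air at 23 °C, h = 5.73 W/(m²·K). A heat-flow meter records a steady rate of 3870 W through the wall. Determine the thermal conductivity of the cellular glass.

k ≈ 0.0509 W/(m·K)

Using the resistance-network approach (series):
R_inner film = 1/(h_i·A) = 1/(17.5×24.3) = 0.002352 K/W
R_cast iron = L/(kA) = 0.0009/(45.9×24.3) = 8.069×10^-7 K/W
R_brass = L/(kA) = 0.0049/(129×24.3) = 1.563×10^-6 K/W
R_outer film = 1/(h_o·A) = 1/(5.73×24.3) = 0.007182 K/W
Sum of known resistances R_other = 0.009536 K/W
Total R = ΔT/Q = 209/3870 = 0.05401 K/W
R_cellular glass = R_total − R_other = 0.04447 K/W
k = L/(R·A) = 0.055/(0.04447×24.3)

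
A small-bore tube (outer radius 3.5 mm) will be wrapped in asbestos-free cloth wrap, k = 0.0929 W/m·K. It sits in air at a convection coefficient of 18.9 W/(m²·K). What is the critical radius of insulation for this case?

r_cr ≈ 4.92 mm

For a cylinder r_cr = k/h = 0.0929/18.9
r_cr = 4.92 mm; since the bare radius (3.5 mm) is below r_cr, adding a thin layer of insulation will *increase* heat loss.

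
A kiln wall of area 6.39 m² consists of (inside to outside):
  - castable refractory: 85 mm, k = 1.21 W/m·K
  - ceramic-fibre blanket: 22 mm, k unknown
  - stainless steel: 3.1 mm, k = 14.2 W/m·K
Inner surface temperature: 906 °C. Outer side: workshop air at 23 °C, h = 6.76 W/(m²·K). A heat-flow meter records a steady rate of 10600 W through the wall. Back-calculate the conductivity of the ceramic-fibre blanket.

k ≈ 0.0701 W/(m·K)

Series thermal resistances:
R_castable refractory = L/(kA) = 0.085/(1.21×6.39) = 0.01099 K/W
R_stainless steel = L/(kA) = 0.0031/(14.2×6.39) = 3.416×10^-5 K/W
R_outer film = 1/(h_o·A) = 1/(6.76×6.39) = 0.02315 K/W
Sum of known resistances R_other = 0.03418 K/W
Total R = ΔT/Q = 883/10600 = 0.0833 K/W
R_ceramic-fibre blanket = R_total − R_other = 0.04912 K/W
k = L/(R·A) = 0.022/(0.04912×6.39)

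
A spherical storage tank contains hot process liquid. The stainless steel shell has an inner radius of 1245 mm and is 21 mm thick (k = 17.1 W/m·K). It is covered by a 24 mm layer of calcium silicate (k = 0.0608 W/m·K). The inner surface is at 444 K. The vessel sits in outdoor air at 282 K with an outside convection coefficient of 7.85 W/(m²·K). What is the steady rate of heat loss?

Q ≈ 6380 W

For a spherical shell R = (1/r₁ − 1/r₂)/(4πk); film R = 1/(h·4πr²). In series:
R_stainless steel shell = (1/1.245 − 1/1.266)/(4π×17.1) = 6.2×10^-5 K/W
R_calcium silicate = (1/1.266 − 1/1.29)/(4π×0.0608) = 0.01923 K/W
R_outer film = 1/(h·4πr_o²) = 1/(7.85×4π×1.29²) = 0.006092 K/W
R_total = 0.02539 K/W
Q = ΔT/R_total = 162/0.02539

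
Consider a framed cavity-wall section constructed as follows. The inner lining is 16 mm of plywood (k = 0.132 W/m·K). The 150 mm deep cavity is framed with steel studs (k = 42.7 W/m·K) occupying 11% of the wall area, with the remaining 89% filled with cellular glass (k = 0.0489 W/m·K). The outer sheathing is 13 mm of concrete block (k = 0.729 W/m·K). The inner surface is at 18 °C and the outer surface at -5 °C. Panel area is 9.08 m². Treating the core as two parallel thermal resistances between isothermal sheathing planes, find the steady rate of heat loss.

Sheathing layers in series; stud and cavity paths in parallel between them.
R_inner = 0.016/(0.132×9.08) = 0.01335 K/W
R_stud  = 0.15/(42.7×0.11×9.08) = 0.003517 K/W
R_cav   = 0.15/(0.0489×0.89×9.08) = 0.3796 K/W
1/R_core = 1/R_stud + 1/R_cav → R_core = 0.003485 K/W
R_outer = 0.013/(0.729×9.08) = 0.001964 K/W
R_total = 0.0188 K/W
Q = ΔT/R_total = 23/0.0188

Q ≈ 1220 W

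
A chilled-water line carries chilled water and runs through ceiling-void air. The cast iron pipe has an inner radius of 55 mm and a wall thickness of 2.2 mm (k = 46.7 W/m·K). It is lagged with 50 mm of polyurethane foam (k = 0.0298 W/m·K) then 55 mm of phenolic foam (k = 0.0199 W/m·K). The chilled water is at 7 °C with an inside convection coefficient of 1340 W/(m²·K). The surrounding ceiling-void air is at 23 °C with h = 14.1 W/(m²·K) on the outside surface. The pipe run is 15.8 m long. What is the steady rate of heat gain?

Treating each annulus and film as a series resistance:
R_inner film = 1/(h_i·2πr₁L) = 1/(1340×2π×0.055×15.8) = 1.367×10^-4 K/W
R_cast iron pipe wall = ln(57.2/55)/(2π×46.7×15.8) = 8.46×10^-6 K/W
R_polyurethane foam = ln(107.2/57.2)/(2π×0.0298×15.8) = 0.2123 K/W
R_phenolic foam = ln(162.2/107.2)/(2π×0.0199×15.8) = 0.2096 K/W
R_outer film = 1/(h_o·2πr_oL) = 1/(14.1×2π×0.1622×15.8) = 0.004404 K/W
R_total = 0.4265 K/W
Q = ΔT/R_total = 16/0.4265

Q ≈ 37.5 W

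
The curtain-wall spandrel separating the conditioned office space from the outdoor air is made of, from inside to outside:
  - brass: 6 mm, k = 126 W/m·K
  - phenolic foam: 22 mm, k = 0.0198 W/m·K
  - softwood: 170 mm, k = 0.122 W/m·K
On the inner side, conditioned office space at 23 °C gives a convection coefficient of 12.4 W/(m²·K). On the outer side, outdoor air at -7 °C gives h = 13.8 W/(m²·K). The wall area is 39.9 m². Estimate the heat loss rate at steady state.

Q ≈ 450 W

Thermal resistances in series:
R_inner film = 1/(h_i·A) = 1/(12.4×39.9) = 0.002021 K/W
R_brass = L/(kA) = 0.006/(126×39.9) = 1.193×10^-6 K/W
R_phenolic foam = L/(kA) = 0.022/(0.0198×39.9) = 0.02785 K/W
R_softwood = L/(kA) = 0.17/(0.122×39.9) = 0.03492 K/W
R_outer film = 1/(h_o·A) = 1/(13.8×39.9) = 0.001816 K/W
R_total = 0.06661 K/W
Q = ΔT / R_total = 30 / 0.06661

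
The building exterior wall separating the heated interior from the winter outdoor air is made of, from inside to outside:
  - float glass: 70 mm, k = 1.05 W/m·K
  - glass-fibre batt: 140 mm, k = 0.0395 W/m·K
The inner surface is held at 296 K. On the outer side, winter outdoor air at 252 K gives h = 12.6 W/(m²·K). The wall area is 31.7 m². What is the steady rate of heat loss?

Treating each layer as a thermal resistance in series:
R_float glass = L/(kA) = 0.07/(1.05×31.7) = 0.002103 K/W
R_glass-fibre batt = L/(kA) = 0.14/(0.0395×31.7) = 0.1118 K/W
R_outer film = 1/(h_o·A) = 1/(12.6×31.7) = 0.002504 K/W
R_total = 0.1164 K/W
Q = ΔT / R_total = 44 / 0.1164

Q ≈ 378 W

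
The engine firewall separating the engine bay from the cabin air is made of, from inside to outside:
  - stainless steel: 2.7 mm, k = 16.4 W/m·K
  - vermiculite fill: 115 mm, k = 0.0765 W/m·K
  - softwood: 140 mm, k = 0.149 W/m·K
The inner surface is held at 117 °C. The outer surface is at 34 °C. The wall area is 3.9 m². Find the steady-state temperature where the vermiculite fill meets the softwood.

Thermal resistances in series:
R_stainless steel = L/(kA) = 0.0027/(16.4×3.9) = 4.221×10^-5 K/W
R_vermiculite fill = L/(kA) = 0.115/(0.0765×3.9) = 0.3855 K/W
R_softwood = L/(kA) = 0.14/(0.149×3.9) = 0.2409 K/W
R_total = 0.6264 K/W;  Q = ΔT/R_total = 83/0.6264 = 132.5 W
T_interface = T_inner − Q·ΣR(inner→interface) = 117 − 132×0.3855

T ≈ 65.9 °C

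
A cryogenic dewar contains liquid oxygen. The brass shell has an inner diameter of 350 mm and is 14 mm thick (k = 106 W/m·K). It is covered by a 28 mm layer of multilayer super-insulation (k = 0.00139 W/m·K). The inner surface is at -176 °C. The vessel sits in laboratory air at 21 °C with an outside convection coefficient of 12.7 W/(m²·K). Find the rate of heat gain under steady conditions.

Each spherical layer contributes R = (1/r_i − 1/r_o)/(4πk):
R_brass shell = (1/0.175 − 1/0.189)/(4π×106) = 3.178×10^-4 K/W
R_multilayer super-insulation = (1/0.189 − 1/0.217)/(4π×0.00139) = 39.09 K/W
R_outer film = 1/(h·4πr_o²) = 1/(12.7×4π×0.217²) = 0.1331 K/W
R_total = 39.22 K/W
Q = ΔT/R_total = 197/39.22

Q ≈ 5.02 W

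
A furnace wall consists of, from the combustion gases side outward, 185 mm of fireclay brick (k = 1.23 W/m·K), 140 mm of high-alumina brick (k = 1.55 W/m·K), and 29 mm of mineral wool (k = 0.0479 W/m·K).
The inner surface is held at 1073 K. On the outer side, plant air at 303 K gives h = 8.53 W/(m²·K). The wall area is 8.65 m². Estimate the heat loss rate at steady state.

Q ≈ 6910 W

Series thermal resistances:
R_fireclay brick = L/(kA) = 0.185/(1.23×8.65) = 0.01739 K/W
R_high-alumina brick = L/(kA) = 0.14/(1.55×8.65) = 0.01044 K/W
R_mineral wool = L/(kA) = 0.029/(0.0479×8.65) = 0.06999 K/W
R_outer film = 1/(h_o·A) = 1/(8.53×8.65) = 0.01355 K/W
R_total = 0.1114 K/W
Q = ΔT / R_total = 770 / 0.1114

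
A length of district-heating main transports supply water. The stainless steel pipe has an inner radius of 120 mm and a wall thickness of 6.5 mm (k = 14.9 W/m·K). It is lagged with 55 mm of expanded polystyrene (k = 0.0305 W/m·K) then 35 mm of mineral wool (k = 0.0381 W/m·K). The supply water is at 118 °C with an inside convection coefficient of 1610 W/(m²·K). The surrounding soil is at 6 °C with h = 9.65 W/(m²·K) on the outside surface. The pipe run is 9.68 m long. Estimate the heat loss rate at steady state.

Treating each annulus and film as a series resistance:
R_inner film = 1/(h_i·2πr₁L) = 1/(1610×2π×0.12×9.68) = 8.51×10^-5 K/W
R_stainless steel pipe wall = ln(126.5/120)/(2π×14.9×9.68) = 5.821×10^-5 K/W
R_expanded polystyrene = ln(181.5/126.5)/(2π×0.0305×9.68) = 0.1946 K/W
R_mineral wool = ln(216.5/181.5)/(2π×0.0381×9.68) = 0.0761 K/W
R_outer film = 1/(h_o·2πr_oL) = 1/(9.65×2π×0.2165×9.68) = 0.00787 K/W
R_total = 0.2787 K/W
Q = ΔT/R_total = 112/0.2787

Q ≈ 402 W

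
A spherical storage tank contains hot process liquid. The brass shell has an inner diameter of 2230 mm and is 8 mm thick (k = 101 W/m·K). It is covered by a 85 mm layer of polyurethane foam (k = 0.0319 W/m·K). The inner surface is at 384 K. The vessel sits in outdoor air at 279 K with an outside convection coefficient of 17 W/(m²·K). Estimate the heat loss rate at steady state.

Each spherical layer contributes R = (1/r_i − 1/r_o)/(4πk):
R_brass shell = (1/1.115 − 1/1.123)/(4π×101) = 5.034×10^-6 K/W
R_polyurethane foam = (1/1.123 − 1/1.208)/(4π×0.0319) = 0.1563 K/W
R_outer film = 1/(h·4πr_o²) = 1/(17×4π×1.208²) = 0.003208 K/W
R_total = 0.1595 K/W
Q = ΔT/R_total = 105/0.1595

Q ≈ 658 W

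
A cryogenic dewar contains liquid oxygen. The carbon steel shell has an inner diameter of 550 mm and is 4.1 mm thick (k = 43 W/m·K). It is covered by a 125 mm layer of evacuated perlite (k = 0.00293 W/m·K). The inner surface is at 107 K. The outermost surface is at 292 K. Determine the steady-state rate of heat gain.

Q ≈ 6.15 W

Each spherical layer contributes R = (1/r_i − 1/r_o)/(4πk):
R_carbon steel shell = (1/0.275 − 1/0.2791)/(4π×43) = 9.886×10^-5 K/W
R_evacuated perlite = (1/0.2791 − 1/0.4041)/(4π×0.00293) = 30.1 K/W
R_total = 30.1 K/W
Q = ΔT/R_total = 185/30.1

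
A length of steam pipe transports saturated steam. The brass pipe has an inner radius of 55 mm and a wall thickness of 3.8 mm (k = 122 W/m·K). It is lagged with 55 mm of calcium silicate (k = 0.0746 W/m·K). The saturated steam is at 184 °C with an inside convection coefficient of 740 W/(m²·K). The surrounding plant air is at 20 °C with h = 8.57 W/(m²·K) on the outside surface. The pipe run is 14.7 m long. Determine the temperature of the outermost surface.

T ≈ 37 °C

For a radial system each layer contributes R = ln(r_out/r_in)/(2πkL); films add R = 1/(hA).
R_inner film = 1/(h_i·2πr₁L) = 1/(740×2π×0.055×14.7) = 2.66×10^-4 K/W
R_brass pipe wall = ln(58.8/55)/(2π×122×14.7) = 5.929×10^-6 K/W
R_calcium silicate = ln(113.8/58.8)/(2π×0.0746×14.7) = 0.09583 K/W
R_outer film = 1/(h_o·2πr_oL) = 1/(8.57×2π×0.1138×14.7) = 0.0111 K/W
R_total = 0.1072 K/W
Q = ΔT/R_total = 164/0.1072
Q = 1530 W
T_interface = T_inner − Q·ΣR(inner→interface) = 184 − 1530×0.0961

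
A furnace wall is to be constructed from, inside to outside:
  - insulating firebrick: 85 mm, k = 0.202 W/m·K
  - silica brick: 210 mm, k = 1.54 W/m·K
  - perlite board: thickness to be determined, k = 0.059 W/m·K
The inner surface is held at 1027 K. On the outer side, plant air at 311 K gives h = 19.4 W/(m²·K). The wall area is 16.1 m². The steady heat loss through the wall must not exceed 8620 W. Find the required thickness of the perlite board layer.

L ≈ 43 mm

Series thermal resistances:
R_insulating firebrick = L/(kA) = 0.085/(0.202×16.1) = 0.02614 K/W
R_silica brick = L/(kA) = 0.21/(1.54×16.1) = 0.00847 K/W
R_outer film = 1/(h_o·A) = 1/(19.4×16.1) = 0.003202 K/W
Sum of the known resistances R_other = 0.03781 K/W
Required total resistance R_tot = ΔT/Q_allow = 716/8620 = 0.08306 K/W
R_perlite board = R_tot − R_other = 0.04526 K/W
L = R·k·A = 0.04526×0.059×16.1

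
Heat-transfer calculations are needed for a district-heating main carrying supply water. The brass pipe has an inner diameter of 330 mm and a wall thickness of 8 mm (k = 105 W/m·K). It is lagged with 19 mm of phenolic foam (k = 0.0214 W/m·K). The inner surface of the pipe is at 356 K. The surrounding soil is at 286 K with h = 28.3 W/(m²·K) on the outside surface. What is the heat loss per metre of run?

q′ ≈ 87 W/m

Treating each annulus and film as a series resistance:
R_brass pipe wall = ln(173/165)/(2π×105×1) = 7.177×10^-5 K/W
R_phenolic foam = ln(192/173)/(2π×0.0214×1) = 0.775 K/W
R_outer film = 1/(h_o·2πr_oL) = 1/(28.3×2π×0.192×1) = 0.02929 K/W
R_total = 0.8043 K/W
Q = ΔT/R_total = 70/0.8043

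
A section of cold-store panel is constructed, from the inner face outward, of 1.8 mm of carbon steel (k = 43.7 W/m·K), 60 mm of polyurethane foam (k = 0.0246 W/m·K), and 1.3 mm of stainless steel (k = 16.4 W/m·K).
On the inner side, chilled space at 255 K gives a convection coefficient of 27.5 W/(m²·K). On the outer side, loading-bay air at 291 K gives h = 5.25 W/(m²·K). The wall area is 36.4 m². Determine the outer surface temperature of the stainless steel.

Model the wall as resistances in series:
R_inner film = 1/(h_i·A) = 1/(27.5×36.4) = 9.99×10^-4 K/W
R_carbon steel = L/(kA) = 0.0018/(43.7×36.4) = 1.132×10^-6 K/W
R_polyurethane foam = L/(kA) = 0.06/(0.0246×36.4) = 0.06701 K/W
R_stainless steel = L/(kA) = 0.0013/(16.4×36.4) = 2.178×10^-6 K/W
R_outer film = 1/(h_o·A) = 1/(5.25×36.4) = 0.005233 K/W
R_total = 0.07324 K/W;  Q = ΔT/R_total = 36/0.07324 = 491.5 W
T_interface = T_inner + Q·ΣR(inner→interface) = 255 + 492×0.06801

T ≈ 288 K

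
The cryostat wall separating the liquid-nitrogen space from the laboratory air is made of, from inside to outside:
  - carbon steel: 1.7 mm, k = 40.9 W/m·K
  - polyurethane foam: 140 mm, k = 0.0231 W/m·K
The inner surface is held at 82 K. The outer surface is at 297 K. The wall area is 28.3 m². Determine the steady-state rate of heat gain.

Series thermal resistances:
R_carbon steel = L/(kA) = 0.0017/(40.9×28.3) = 1.469×10^-6 K/W
R_polyurethane foam = L/(kA) = 0.14/(0.0231×28.3) = 0.2142 K/W
R_total = 0.2142 K/W
Q = ΔT / R_total = 215 / 0.2142

Q ≈ 1000 W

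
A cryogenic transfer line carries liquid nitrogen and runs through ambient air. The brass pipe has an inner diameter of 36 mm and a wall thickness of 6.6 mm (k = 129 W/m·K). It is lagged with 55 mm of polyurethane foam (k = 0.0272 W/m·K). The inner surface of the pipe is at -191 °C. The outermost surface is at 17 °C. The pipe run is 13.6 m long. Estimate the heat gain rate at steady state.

Cylindrical conduction, so R = ln(r₂/r₁)/(2πkL) per layer, in series:
R_brass pipe wall = ln(24.6/18)/(2π×129×13.6) = 2.834×10^-5 K/W
R_polyurethane foam = ln(79.6/24.6)/(2π×0.0272×13.6) = 0.5052 K/W
R_total = 0.5052 K/W
Q = ΔT/R_total = 208/0.5052

Q ≈ 412 W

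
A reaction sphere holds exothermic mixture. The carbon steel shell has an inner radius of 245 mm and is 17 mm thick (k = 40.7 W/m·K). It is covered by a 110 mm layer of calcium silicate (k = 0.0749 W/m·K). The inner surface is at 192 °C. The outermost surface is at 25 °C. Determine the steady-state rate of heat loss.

For a spherical shell R = (1/r₁ − 1/r₂)/(4πk); film R = 1/(h·4πr²). In series:
R_carbon steel shell = (1/0.245 − 1/0.262)/(4π×40.7) = 5.178×10^-4 K/W
R_calcium silicate = (1/0.262 − 1/0.372)/(4π×0.0749) = 1.199 K/W
R_total = 1.2 K/W
Q = ΔT/R_total = 167/1.2

Q ≈ 139 W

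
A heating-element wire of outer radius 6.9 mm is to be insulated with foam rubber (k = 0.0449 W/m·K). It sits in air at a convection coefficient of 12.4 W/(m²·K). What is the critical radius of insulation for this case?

r_cr ≈ 3.62 mm

For a cylinder r_cr = k/h = 0.0449/12.4
r_cr = 3.62 mm; since the bare radius (6.9 mm) is above r_cr, any added insulation will reduce heat loss.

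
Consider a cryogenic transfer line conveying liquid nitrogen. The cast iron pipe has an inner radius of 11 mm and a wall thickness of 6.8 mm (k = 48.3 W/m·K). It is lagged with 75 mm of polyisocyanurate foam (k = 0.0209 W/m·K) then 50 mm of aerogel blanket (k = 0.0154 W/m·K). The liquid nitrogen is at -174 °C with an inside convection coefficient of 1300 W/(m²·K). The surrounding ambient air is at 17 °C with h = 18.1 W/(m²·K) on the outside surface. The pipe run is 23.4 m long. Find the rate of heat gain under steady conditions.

For a radial system each layer contributes R = ln(r_out/r_in)/(2πkL); films add R = 1/(hA).
R_inner film = 1/(h_i·2πr₁L) = 1/(1300×2π×0.011×23.4) = 4.756×10^-4 K/W
R_cast iron pipe wall = ln(17.8/11)/(2π×48.3×23.4) = 6.778×10^-5 K/W
R_polyisocyanurate foam = ln(92.8/17.8)/(2π×0.0209×23.4) = 0.5374 K/W
R_aerogel blanket = ln(142.8/92.8)/(2π×0.0154×23.4) = 0.1904 K/W
R_outer film = 1/(h_o·2πr_oL) = 1/(18.1×2π×0.1428×23.4) = 0.002631 K/W
R_total = 0.7309 K/W
Q = ΔT/R_total = 191/0.7309

Q ≈ 261 W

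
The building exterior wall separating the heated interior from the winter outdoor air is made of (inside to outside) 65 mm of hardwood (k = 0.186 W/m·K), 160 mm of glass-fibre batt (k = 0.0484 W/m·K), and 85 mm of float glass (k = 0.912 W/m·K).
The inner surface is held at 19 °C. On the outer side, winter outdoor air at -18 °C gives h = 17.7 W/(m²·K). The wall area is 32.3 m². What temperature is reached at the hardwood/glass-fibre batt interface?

Thermal resistances in series:
R_hardwood = L/(kA) = 0.065/(0.186×32.3) = 0.01082 K/W
R_glass-fibre batt = L/(kA) = 0.16/(0.0484×32.3) = 0.1023 K/W
R_float glass = L/(kA) = 0.085/(0.912×32.3) = 0.002886 K/W
R_outer film = 1/(h_o·A) = 1/(17.7×32.3) = 0.001749 K/W
R_total = 0.1178 K/W;  Q = ΔT/R_total = 37/0.1178 = 314.1 W
T_interface = T_inner − Q·ΣR(inner→interface) = 19 − 314×0.01082

T ≈ 15.6 °C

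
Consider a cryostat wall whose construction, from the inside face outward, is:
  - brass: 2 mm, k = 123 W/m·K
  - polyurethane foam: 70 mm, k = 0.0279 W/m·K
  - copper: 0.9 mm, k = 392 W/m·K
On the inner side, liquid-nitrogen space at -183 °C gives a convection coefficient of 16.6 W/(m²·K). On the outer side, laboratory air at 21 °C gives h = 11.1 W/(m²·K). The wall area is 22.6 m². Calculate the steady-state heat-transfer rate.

Q ≈ 1730 W

Using the resistance-network approach (series):
R_inner film = 1/(h_i·A) = 1/(16.6×22.6) = 0.002666 K/W
R_brass = L/(kA) = 0.002/(123×22.6) = 7.195×10^-7 K/W
R_polyurethane foam = L/(kA) = 0.07/(0.0279×22.6) = 0.111 K/W
R_copper = L/(kA) = 0.0009/(392×22.6) = 1.016×10^-7 K/W
R_outer film = 1/(h_o·A) = 1/(11.1×22.6) = 0.003986 K/W
R_total = 0.1177 K/W
Q = ΔT / R_total = 204 / 0.1177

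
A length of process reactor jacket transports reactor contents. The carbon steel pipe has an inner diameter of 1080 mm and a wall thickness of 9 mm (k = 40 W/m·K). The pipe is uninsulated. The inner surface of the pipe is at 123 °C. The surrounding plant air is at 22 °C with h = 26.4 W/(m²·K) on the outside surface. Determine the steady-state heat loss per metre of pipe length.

q′ ≈ 9140 W/m

For a radial system each layer contributes R = ln(r_out/r_in)/(2πkL); films add R = 1/(hA).
R_carbon steel pipe wall = ln(549/540)/(2π×40×1) = 6.577×10^-5 K/W
R_outer film = 1/(h_o·2πr_oL) = 1/(26.4×2π×0.549×1) = 0.01098 K/W
R_total = 0.01105 K/W
Q = ΔT/R_total = 101/0.01105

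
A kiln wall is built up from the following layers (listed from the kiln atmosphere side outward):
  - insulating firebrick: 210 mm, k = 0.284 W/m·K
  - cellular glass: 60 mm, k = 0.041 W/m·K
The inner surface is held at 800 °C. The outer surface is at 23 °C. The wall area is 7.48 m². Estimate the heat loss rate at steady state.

Series thermal resistances:
R_insulating firebrick = L/(kA) = 0.21/(0.284×7.48) = 0.09886 K/W
R_cellular glass = L/(kA) = 0.06/(0.041×7.48) = 0.1956 K/W
R_total = 0.2945 K/W
Q = ΔT / R_total = 777 / 0.2945

Q ≈ 2640 W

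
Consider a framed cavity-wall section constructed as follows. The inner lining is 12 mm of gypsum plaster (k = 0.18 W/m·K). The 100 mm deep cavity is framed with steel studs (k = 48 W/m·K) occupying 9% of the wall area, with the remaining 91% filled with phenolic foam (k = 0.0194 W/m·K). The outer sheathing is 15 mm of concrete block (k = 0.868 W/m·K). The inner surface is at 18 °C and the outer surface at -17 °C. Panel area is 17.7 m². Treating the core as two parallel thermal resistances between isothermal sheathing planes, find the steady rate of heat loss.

Q ≈ 5790 W

Sheathing layers in series; stud and cavity paths in parallel between them.
R_inner = 0.012/(0.18×17.7) = 0.003766 K/W
R_stud  = 0.1/(48×0.09×17.7) = 0.001308 K/W
R_cav   = 0.1/(0.0194×0.91×17.7) = 0.32 K/W
1/R_core = 1/R_stud + 1/R_cav → R_core = 0.001302 K/W
R_outer = 0.015/(0.868×17.7) = 9.763×10^-4 K/W
R_total = 0.006045 K/W
Q = ΔT/R_total = 35/0.006045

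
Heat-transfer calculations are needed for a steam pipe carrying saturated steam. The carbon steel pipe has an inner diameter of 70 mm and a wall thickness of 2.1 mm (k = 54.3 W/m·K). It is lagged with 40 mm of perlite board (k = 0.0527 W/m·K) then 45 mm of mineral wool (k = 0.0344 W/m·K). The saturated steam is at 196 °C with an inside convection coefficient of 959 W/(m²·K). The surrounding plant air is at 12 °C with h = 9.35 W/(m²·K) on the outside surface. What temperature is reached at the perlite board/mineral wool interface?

Per-layer cylindrical resistances, series-summed:
R_inner film = 1/(h_i·2πr₁L) = 1/(959×2π×0.035×1) = 0.004742 K/W
R_carbon steel pipe wall = ln(37.1/35)/(2π×54.3×1) = 1.708×10^-4 K/W
R_perlite board = ln(77.1/37.1)/(2π×0.0527×1) = 2.209 K/W
R_mineral wool = ln(122.1/77.1)/(2π×0.0344×1) = 2.127 K/W
R_outer film = 1/(h_o·2πr_oL) = 1/(9.35×2π×0.1221×1) = 0.1394 K/W
R_total = 4.48 K/W
Q = ΔT/R_total = 184/4.48
Q = 41.1 W/m
T_interface = T_inner − Q·ΣR(inner→interface) = 196 − 41.1×2.214

T ≈ 105 °C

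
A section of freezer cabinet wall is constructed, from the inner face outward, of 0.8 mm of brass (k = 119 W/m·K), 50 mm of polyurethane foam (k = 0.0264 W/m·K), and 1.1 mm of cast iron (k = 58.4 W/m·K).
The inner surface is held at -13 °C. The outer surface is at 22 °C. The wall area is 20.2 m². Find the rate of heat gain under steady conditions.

Model the wall as resistances in series:
R_brass = L/(kA) = 0.0008/(119×20.2) = 3.328×10^-7 K/W
R_polyurethane foam = L/(kA) = 0.05/(0.0264×20.2) = 0.09376 K/W
R_cast iron = L/(kA) = 0.0011/(58.4×20.2) = 9.325×10^-7 K/W
R_total = 0.09376 K/W
Q = ΔT / R_total = 35 / 0.09376

Q ≈ 373 W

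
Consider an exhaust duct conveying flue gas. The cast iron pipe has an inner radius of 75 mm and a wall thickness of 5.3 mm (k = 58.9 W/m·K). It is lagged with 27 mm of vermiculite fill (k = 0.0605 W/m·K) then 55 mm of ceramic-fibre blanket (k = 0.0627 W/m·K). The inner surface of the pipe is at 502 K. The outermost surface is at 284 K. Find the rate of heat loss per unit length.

q′ ≈ 120 W/m

For a radial system each layer contributes R = ln(r_out/r_in)/(2πkL); films add R = 1/(hA).
R_cast iron pipe wall = ln(80.3/75)/(2π×58.9×1) = 1.845×10^-4 K/W
R_vermiculite fill = ln(107.3/80.3)/(2π×0.0605×1) = 0.7625 K/W
R_ceramic-fibre blanket = ln(162.3/107.3)/(2π×0.0627×1) = 1.05 K/W
R_total = 1.813 K/W
Q = ΔT/R_total = 218/1.813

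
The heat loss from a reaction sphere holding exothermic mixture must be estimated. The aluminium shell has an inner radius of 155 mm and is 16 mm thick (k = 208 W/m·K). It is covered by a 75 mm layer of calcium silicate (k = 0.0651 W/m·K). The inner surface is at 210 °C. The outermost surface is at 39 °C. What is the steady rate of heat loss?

Q ≈ 78.5 W

Radial (spherical) resistances in series:
R_aluminium shell = (1/0.155 − 1/0.171)/(4π×208) = 2.31×10^-4 K/W
R_calcium silicate = (1/0.171 − 1/0.246)/(4π×0.0651) = 2.179 K/W
R_total = 2.18 K/W
Q = ΔT/R_total = 171/2.18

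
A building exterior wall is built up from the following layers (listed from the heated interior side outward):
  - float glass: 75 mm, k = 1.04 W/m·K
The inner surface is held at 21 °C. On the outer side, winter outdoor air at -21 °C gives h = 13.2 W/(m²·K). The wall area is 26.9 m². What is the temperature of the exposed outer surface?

T ≈ 0.517 °C

Treating each layer as a thermal resistance in series:
R_float glass = L/(kA) = 0.075/(1.04×26.9) = 0.002681 K/W
R_outer film = 1/(h_o·A) = 1/(13.2×26.9) = 0.002816 K/W
R_total = 0.005497 K/W;  Q = ΔT/R_total = 42/0.005497 = 7640 W
T_interface = T_inner − Q·ΣR(inner→interface) = 21 − 7640×0.002681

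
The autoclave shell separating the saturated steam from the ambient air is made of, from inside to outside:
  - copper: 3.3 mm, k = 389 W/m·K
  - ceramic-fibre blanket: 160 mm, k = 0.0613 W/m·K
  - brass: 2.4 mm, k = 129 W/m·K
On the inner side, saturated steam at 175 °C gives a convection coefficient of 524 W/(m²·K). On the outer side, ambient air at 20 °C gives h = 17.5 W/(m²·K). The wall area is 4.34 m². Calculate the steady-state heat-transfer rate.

Q ≈ 252 W

Using the resistance-network approach (series):
R_inner film = 1/(h_i·A) = 1/(524×4.34) = 4.397×10^-4 K/W
R_copper = L/(kA) = 0.0033/(389×4.34) = 1.955×10^-6 K/W
R_ceramic-fibre blanket = L/(kA) = 0.16/(0.0613×4.34) = 0.6014 K/W
R_brass = L/(kA) = 0.0024/(129×4.34) = 4.287×10^-6 K/W
R_outer film = 1/(h_o·A) = 1/(17.5×4.34) = 0.01317 K/W
R_total = 0.615 K/W
Q = ΔT / R_total = 155 / 0.615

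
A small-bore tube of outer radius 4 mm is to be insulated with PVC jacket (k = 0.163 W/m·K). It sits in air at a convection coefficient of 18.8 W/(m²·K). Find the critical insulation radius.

r_cr ≈ 8.67 mm

For a cylinder r_cr = k/h = 0.163/18.8
r_cr = 8.67 mm; since the bare radius (4 mm) is below r_cr, adding a thin layer of insulation will *increase* heat loss.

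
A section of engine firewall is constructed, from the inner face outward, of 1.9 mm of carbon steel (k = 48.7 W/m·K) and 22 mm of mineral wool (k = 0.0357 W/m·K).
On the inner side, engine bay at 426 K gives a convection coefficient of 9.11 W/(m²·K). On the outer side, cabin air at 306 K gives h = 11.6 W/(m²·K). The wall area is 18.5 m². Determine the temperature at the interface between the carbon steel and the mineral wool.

Thermal resistances in series:
R_inner film = 1/(h_i·A) = 1/(9.11×18.5) = 0.005933 K/W
R_carbon steel = L/(kA) = 0.0019/(48.7×18.5) = 2.109×10^-6 K/W
R_mineral wool = L/(kA) = 0.022/(0.0357×18.5) = 0.03331 K/W
R_outer film = 1/(h_o·A) = 1/(11.6×18.5) = 0.00466 K/W
R_total = 0.04391 K/W;  Q = ΔT/R_total = 120/0.04391 = 2733 W
T_interface = T_inner − Q·ΣR(inner→interface) = 426 − 2730×0.005936

T ≈ 410 K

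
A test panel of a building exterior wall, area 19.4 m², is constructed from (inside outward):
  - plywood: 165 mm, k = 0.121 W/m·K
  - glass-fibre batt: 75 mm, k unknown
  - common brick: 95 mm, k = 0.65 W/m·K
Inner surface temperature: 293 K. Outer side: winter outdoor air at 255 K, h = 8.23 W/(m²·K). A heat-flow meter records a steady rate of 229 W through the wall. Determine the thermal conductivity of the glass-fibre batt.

k ≈ 0.0472 W/(m·K)

Series thermal resistances:
R_plywood = L/(kA) = 0.165/(0.121×19.4) = 0.07029 K/W
R_common brick = L/(kA) = 0.095/(0.65×19.4) = 0.007534 K/W
R_outer film = 1/(h_o·A) = 1/(8.23×19.4) = 0.006263 K/W
Sum of known resistances R_other = 0.08409 K/W
Total R = ΔT/Q = 38/229 = 0.1659 K/W
R_glass-fibre batt = R_total − R_other = 0.08185 K/W
k = L/(R·A) = 0.075/(0.08185×19.4)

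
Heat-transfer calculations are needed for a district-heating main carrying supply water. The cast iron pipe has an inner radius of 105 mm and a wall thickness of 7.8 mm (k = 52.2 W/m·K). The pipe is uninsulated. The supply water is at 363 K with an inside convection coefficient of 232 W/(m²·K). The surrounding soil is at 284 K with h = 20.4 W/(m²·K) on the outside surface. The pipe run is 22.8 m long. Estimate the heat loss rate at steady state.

Q ≈ 23700 W

For a radial system each layer contributes R = ln(r_out/r_in)/(2πkL); films add R = 1/(hA).
R_inner film = 1/(h_i·2πr₁L) = 1/(232×2π×0.105×22.8) = 2.866×10^-4 K/W
R_cast iron pipe wall = ln(112.8/105)/(2π×52.2×22.8) = 9.582×10^-6 K/W
R_outer film = 1/(h_o·2πr_oL) = 1/(20.4×2π×0.1128×22.8) = 0.003034 K/W
R_total = 0.00333 K/W
Q = ΔT/R_total = 79/0.00333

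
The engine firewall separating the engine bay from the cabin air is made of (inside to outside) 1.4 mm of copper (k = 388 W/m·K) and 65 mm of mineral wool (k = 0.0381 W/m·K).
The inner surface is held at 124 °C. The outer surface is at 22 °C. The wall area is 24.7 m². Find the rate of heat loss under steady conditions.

Q ≈ 1480 W

Thermal resistances in series:
R_copper = L/(kA) = 0.0014/(388×24.7) = 1.461×10^-7 K/W
R_mineral wool = L/(kA) = 0.065/(0.0381×24.7) = 0.06907 K/W
R_total = 0.06907 K/W
Q = ΔT / R_total = 102 / 0.06907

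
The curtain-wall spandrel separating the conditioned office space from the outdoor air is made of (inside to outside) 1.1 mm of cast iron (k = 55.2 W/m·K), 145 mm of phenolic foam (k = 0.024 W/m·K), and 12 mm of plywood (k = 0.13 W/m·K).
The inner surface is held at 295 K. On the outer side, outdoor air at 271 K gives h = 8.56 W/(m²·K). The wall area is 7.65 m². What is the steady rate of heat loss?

Q ≈ 29.4 W

Using the resistance-network approach (series):
R_cast iron = L/(kA) = 0.0011/(55.2×7.65) = 2.605×10^-6 K/W
R_phenolic foam = L/(kA) = 0.145/(0.024×7.65) = 0.7898 K/W
R_plywood = L/(kA) = 0.012/(0.13×7.65) = 0.01207 K/W
R_outer film = 1/(h_o·A) = 1/(8.56×7.65) = 0.01527 K/W
R_total = 0.8171 K/W
Q = ΔT / R_total = 24 / 0.8171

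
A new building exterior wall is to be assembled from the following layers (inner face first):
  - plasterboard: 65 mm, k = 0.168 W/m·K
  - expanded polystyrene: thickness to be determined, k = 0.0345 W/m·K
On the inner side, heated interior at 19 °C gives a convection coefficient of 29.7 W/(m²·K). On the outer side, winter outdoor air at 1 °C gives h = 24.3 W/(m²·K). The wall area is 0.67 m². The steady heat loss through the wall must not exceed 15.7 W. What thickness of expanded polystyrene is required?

Treating each layer as a thermal resistance in series:
R_inner film = 1/(h_i·A) = 1/(29.7×0.67) = 0.05025 K/W
R_plasterboard = L/(kA) = 0.065/(0.168×0.67) = 0.5775 K/W
R_outer film = 1/(h_o·A) = 1/(24.3×0.67) = 0.06142 K/W
Sum of the known resistances R_other = 0.6891 K/W
Required total resistance R_tot = ΔT/Q_allow = 18/15.7 = 1.146 K/W
R_expanded polystyrene = R_tot − R_other = 0.4574 K/W
L = R·k·A = 0.4574×0.0345×0.67

L ≈ 10.6 mm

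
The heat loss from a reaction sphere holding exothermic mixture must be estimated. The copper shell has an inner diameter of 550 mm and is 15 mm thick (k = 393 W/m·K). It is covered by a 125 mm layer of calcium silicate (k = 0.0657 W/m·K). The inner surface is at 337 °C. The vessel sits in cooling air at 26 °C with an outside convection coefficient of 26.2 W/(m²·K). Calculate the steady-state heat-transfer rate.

Radial (spherical) resistances in series:
R_copper shell = (1/0.275 − 1/0.29)/(4π×393) = 3.809×10^-5 K/W
R_calcium silicate = (1/0.29 − 1/0.415)/(4π×0.0657) = 1.258 K/W
R_outer film = 1/(h·4πr_o²) = 1/(26.2×4π×0.415²) = 0.01764 K/W
R_total = 1.276 K/W
Q = ΔT/R_total = 311/1.276

Q ≈ 244 W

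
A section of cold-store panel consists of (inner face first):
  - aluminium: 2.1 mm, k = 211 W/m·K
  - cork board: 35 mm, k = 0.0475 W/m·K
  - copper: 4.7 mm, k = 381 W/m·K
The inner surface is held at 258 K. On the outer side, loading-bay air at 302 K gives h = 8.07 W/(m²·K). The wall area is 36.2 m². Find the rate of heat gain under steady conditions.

Q ≈ 1850 W

Thermal resistances in series:
R_aluminium = L/(kA) = 0.0021/(211×36.2) = 2.749×10^-7 K/W
R_cork board = L/(kA) = 0.035/(0.0475×36.2) = 0.02035 K/W
R_copper = L/(kA) = 0.0047/(381×36.2) = 3.408×10^-7 K/W
R_outer film = 1/(h_o·A) = 1/(8.07×36.2) = 0.003423 K/W
R_total = 0.02378 K/W
Q = ΔT / R_total = 44 / 0.02378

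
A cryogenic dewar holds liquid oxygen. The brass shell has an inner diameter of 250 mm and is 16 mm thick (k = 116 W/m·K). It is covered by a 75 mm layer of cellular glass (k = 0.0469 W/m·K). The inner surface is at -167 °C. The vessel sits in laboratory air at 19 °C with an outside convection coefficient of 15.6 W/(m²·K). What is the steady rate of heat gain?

Radial (spherical) resistances in series:
R_brass shell = (1/0.125 − 1/0.141)/(4π×116) = 6.228×10^-4 K/W
R_cellular glass = (1/0.141 − 1/0.216)/(4π×0.0469) = 4.178 K/W
R_outer film = 1/(h·4πr_o²) = 1/(15.6×4π×0.216²) = 0.1093 K/W
R_total = 4.288 K/W
Q = ΔT/R_total = 186/4.288

Q ≈ 43.4 W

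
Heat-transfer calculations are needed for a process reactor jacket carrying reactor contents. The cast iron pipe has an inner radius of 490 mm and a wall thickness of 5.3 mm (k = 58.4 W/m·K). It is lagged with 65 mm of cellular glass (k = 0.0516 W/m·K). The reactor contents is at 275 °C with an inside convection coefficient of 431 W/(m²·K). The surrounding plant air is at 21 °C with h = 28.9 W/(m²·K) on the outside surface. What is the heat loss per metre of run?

Radial resistances (cylindrical: R_cond = ln(r_o/r_i)/(2πkL), R_conv = 1/(h·2πrL)):
R_inner film = 1/(h_i·2πr₁L) = 1/(431×2π×0.49×1) = 7.536×10^-4 K/W
R_cast iron pipe wall = ln(495.3/490)/(2π×58.4×1) = 2.932×10^-5 K/W
R_cellular glass = ln(560.3/495.3)/(2π×0.0516×1) = 0.3803 K/W
R_outer film = 1/(h_o·2πr_oL) = 1/(28.9×2π×0.5603×1) = 0.009829 K/W
R_total = 0.3909 K/W
Q = ΔT/R_total = 254/0.3909

q′ ≈ 650 W/m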